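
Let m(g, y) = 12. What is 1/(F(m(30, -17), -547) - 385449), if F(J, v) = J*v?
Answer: -1/392013 ≈ -2.5509e-6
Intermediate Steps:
1/(F(m(30, -17), -547) - 385449) = 1/(12*(-547) - 385449) = 1/(-6564 - 385449) = 1/(-392013) = -1/392013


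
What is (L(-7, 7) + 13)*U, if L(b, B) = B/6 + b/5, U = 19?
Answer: 7277/30 ≈ 242.57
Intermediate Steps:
L(b, B) = b/5 + B/6 (L(b, B) = B*(⅙) + b*(⅕) = B/6 + b/5 = b/5 + B/6)
(L(-7, 7) + 13)*U = (((⅕)*(-7) + (⅙)*7) + 13)*19 = ((-7/5 + 7/6) + 13)*19 = (-7/30 + 13)*19 = (383/30)*19 = 7277/30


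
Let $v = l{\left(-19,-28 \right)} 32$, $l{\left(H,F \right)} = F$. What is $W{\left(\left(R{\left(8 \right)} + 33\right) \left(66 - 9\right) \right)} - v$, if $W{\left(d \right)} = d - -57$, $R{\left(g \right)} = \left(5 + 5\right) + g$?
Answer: $3860$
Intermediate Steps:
$R{\left(g \right)} = 10 + g$
$W{\left(d \right)} = 57 + d$ ($W{\left(d \right)} = d + 57 = 57 + d$)
$v = -896$ ($v = \left(-28\right) 32 = -896$)
$W{\left(\left(R{\left(8 \right)} + 33\right) \left(66 - 9\right) \right)} - v = \left(57 + \left(\left(10 + 8\right) + 33\right) \left(66 - 9\right)\right) - -896 = \left(57 + \left(18 + 33\right) 57\right) + 896 = \left(57 + 51 \cdot 57\right) + 896 = \left(57 + 2907\right) + 896 = 2964 + 896 = 3860$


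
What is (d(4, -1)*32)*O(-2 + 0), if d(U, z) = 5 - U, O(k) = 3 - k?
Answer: 160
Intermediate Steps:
(d(4, -1)*32)*O(-2 + 0) = ((5 - 1*4)*32)*(3 - (-2 + 0)) = ((5 - 4)*32)*(3 - 1*(-2)) = (1*32)*(3 + 2) = 32*5 = 160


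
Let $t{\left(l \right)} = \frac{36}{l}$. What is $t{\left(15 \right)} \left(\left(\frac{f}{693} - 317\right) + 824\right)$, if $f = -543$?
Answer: $\frac{467744}{385} \approx 1214.9$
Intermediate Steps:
$t{\left(15 \right)} \left(\left(\frac{f}{693} - 317\right) + 824\right) = \frac{36}{15} \left(\left(- \frac{543}{693} - 317\right) + 824\right) = 36 \cdot \frac{1}{15} \left(\left(\left(-543\right) \frac{1}{693} - 317\right) + 824\right) = \frac{12 \left(\left(- \frac{181}{231} - 317\right) + 824\right)}{5} = \frac{12 \left(- \frac{73408}{231} + 824\right)}{5} = \frac{12}{5} \cdot \frac{116936}{231} = \frac{467744}{385}$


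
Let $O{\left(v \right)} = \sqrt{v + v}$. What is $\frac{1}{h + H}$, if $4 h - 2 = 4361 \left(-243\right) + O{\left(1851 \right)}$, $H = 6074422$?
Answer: $\frac{30983956}{180001036763129} - \frac{4 \sqrt{3702}}{540003110289387} \approx 1.7213 \cdot 10^{-7}$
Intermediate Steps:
$O{\left(v \right)} = \sqrt{2} \sqrt{v}$ ($O{\left(v \right)} = \sqrt{2 v} = \sqrt{2} \sqrt{v}$)
$h = - \frac{1059721}{4} + \frac{\sqrt{3702}}{4}$ ($h = \frac{1}{2} + \frac{4361 \left(-243\right) + \sqrt{2} \sqrt{1851}}{4} = \frac{1}{2} + \frac{-1059723 + \sqrt{3702}}{4} = \frac{1}{2} - \left(\frac{1059723}{4} - \frac{\sqrt{3702}}{4}\right) = - \frac{1059721}{4} + \frac{\sqrt{3702}}{4} \approx -2.6492 \cdot 10^{5}$)
$\frac{1}{h + H} = \frac{1}{\left(- \frac{1059721}{4} + \frac{\sqrt{3702}}{4}\right) + 6074422} = \frac{1}{\frac{23237967}{4} + \frac{\sqrt{3702}}{4}}$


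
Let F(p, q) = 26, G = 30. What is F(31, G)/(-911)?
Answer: -26/911 ≈ -0.028540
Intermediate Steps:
F(31, G)/(-911) = 26/(-911) = 26*(-1/911) = -26/911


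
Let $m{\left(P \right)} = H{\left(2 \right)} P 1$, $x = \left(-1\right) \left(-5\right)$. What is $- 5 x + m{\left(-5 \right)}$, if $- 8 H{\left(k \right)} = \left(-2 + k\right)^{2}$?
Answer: $-25$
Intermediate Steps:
$x = 5$
$H{\left(k \right)} = - \frac{\left(-2 + k\right)^{2}}{8}$
$m{\left(P \right)} = 0$ ($m{\left(P \right)} = - \frac{\left(-2 + 2\right)^{2}}{8} P 1 = - \frac{0^{2}}{8} P 1 = \left(- \frac{1}{8}\right) 0 P 1 = 0 P 1 = 0 \cdot 1 = 0$)
$- 5 x + m{\left(-5 \right)} = \left(-5\right) 5 + 0 = -25 + 0 = -25$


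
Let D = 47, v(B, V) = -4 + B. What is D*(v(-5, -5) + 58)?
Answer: 2303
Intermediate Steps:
D*(v(-5, -5) + 58) = 47*((-4 - 5) + 58) = 47*(-9 + 58) = 47*49 = 2303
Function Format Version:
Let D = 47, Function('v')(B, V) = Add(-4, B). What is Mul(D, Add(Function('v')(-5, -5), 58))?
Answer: 2303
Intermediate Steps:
Mul(D, Add(Function('v')(-5, -5), 58)) = Mul(47, Add(Add(-4, -5), 58)) = Mul(47, Add(-9, 58)) = Mul(47, 49) = 2303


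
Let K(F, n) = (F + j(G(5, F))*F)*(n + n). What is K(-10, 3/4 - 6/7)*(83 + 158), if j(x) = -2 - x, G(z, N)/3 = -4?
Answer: 39765/7 ≈ 5680.7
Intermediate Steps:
G(z, N) = -12 (G(z, N) = 3*(-4) = -12)
K(F, n) = 22*F*n (K(F, n) = (F + (-2 - 1*(-12))*F)*(n + n) = (F + (-2 + 12)*F)*(2*n) = (F + 10*F)*(2*n) = (11*F)*(2*n) = 22*F*n)
K(-10, 3/4 - 6/7)*(83 + 158) = (22*(-10)*(3/4 - 6/7))*(83 + 158) = (22*(-10)*(3*(¼) - 6*⅐))*241 = (22*(-10)*(¾ - 6/7))*241 = (22*(-10)*(-3/28))*241 = (165/7)*241 = 39765/7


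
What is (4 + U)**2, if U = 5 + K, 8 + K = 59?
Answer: 3600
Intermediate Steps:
K = 51 (K = -8 + 59 = 51)
U = 56 (U = 5 + 51 = 56)
(4 + U)**2 = (4 + 56)**2 = 60**2 = 3600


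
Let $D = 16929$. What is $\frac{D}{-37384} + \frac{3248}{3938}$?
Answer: $\frac{27378415}{73609096} \approx 0.37194$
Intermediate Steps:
$\frac{D}{-37384} + \frac{3248}{3938} = \frac{16929}{-37384} + \frac{3248}{3938} = 16929 \left(- \frac{1}{37384}\right) + 3248 \cdot \frac{1}{3938} = - \frac{16929}{37384} + \frac{1624}{1969} = \frac{27378415}{73609096}$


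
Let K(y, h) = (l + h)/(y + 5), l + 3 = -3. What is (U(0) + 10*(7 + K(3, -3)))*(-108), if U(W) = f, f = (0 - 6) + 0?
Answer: -5697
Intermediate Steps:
l = -6 (l = -3 - 3 = -6)
f = -6 (f = -6 + 0 = -6)
K(y, h) = (-6 + h)/(5 + y) (K(y, h) = (-6 + h)/(y + 5) = (-6 + h)/(5 + y))
U(W) = -6
(U(0) + 10*(7 + K(3, -3)))*(-108) = (-6 + 10*(7 + (-6 - 3)/(5 + 3)))*(-108) = (-6 + 10*(7 - 9/8))*(-108) = (-6 + 10*(47/8))*(-108) = (-6 + 235/4)*(-108) = (211/4)*(-108) = -5697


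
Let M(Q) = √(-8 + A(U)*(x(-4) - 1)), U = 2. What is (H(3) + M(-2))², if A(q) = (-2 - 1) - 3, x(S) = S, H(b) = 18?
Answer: (18 + √22)² ≈ 514.85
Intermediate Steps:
A(q) = -6 (A(q) = -3 - 3 = -6)
M(Q) = √22 (M(Q) = √(-8 - 6*(-4 - 1)) = √(-8 - 6*(-5)) = √(-8 + 30) = √22)
(H(3) + M(-2))² = (18 + √22)²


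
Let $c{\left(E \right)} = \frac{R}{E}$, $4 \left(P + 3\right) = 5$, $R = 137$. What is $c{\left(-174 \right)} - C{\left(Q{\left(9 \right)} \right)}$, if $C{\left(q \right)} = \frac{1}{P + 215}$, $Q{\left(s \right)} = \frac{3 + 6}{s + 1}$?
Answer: $- \frac{117557}{148422} \approx -0.79205$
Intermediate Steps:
$P = - \frac{7}{4}$ ($P = -3 + \frac{1}{4} \cdot 5 = -3 + \frac{5}{4} = - \frac{7}{4} \approx -1.75$)
$Q{\left(s \right)} = \frac{9}{1 + s}$
$c{\left(E \right)} = \frac{137}{E}$
$C{\left(q \right)} = \frac{4}{853}$ ($C{\left(q \right)} = \frac{1}{- \frac{7}{4} + 215} = \frac{1}{\frac{853}{4}} = \frac{4}{853}$)
$c{\left(-174 \right)} - C{\left(Q{\left(9 \right)} \right)} = \frac{137}{-174} - \frac{4}{853} = 137 \left(- \frac{1}{174}\right) - \frac{4}{853} = - \frac{137}{174} - \frac{4}{853} = - \frac{117557}{148422}$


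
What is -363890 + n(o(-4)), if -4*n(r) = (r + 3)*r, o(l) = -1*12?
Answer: -363917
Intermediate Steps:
o(l) = -12
n(r) = -r*(3 + r)/4 (n(r) = -(r + 3)*r/4 = -(3 + r)*r/4 = -r*(3 + r)/4)
-363890 + n(o(-4)) = -363890 - ¼*(-12)*(3 - 12) = -363890 - ¼*(-12)*(-9) = -363890 - 27 = -363917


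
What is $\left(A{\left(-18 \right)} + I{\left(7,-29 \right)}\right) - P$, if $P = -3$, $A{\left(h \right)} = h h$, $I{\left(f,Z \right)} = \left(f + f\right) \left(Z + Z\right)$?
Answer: $-485$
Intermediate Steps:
$I{\left(f,Z \right)} = 4 Z f$ ($I{\left(f,Z \right)} = 2 f 2 Z = 4 Z f$)
$A{\left(h \right)} = h^{2}$
$\left(A{\left(-18 \right)} + I{\left(7,-29 \right)}\right) - P = \left(\left(-18\right)^{2} + 4 \left(-29\right) 7\right) - -3 = \left(324 - 812\right) + 3 = -488 + 3 = -485$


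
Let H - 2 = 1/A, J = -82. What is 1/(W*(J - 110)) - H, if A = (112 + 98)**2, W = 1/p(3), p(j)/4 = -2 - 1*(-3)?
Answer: -356479/176400 ≈ -2.0209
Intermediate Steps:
p(j) = 4 (p(j) = 4*(-2 - 1*(-3)) = 4*(-2 + 3) = 4*1 = 4)
W = 1/4 ≈ 0.25000
A = 44100 (A = 210**2 = 44100)
H = 88201/44100 (H = 2 + 1/44100 = 88201/44100 ≈ 2.0000)
1/(W*(J - 110)) - H = 1/((-82 - 110)/4) - 1*88201/44100 = 1/((1/4)*(-192)) - 88201/44100 = 1/(-48) - 88201/44100 = -1/48 - 88201/44100 = -356479/176400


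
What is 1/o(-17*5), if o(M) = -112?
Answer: -1/112 ≈ -0.0089286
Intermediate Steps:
1/o(-17*5) = 1/(-112) = -1/112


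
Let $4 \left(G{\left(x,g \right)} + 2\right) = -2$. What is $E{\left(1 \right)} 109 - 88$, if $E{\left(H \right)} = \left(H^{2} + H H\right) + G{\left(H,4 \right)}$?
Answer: $- \frac{285}{2} \approx -142.5$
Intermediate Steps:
$G{\left(x,g \right)} = - \frac{5}{2}$ ($G{\left(x,g \right)} = -2 + \frac{1}{4} \left(-2\right) = -2 - \frac{1}{2} = - \frac{5}{2}$)
$E{\left(H \right)} = - \frac{5}{2} + 2 H^{2}$ ($E{\left(H \right)} = \left(H^{2} + H H\right) - \frac{5}{2} = \left(H^{2} + H^{2}\right) - \frac{5}{2} = 2 H^{2} - \frac{5}{2} = - \frac{5}{2} + 2 H^{2}$)
$E{\left(1 \right)} 109 - 88 = \left(- \frac{5}{2} + 2 \cdot 1^{2}\right) 109 - 88 = \left(- \frac{5}{2} + 2 \cdot 1\right) 109 - 88 = \left(- \frac{5}{2} + 2\right) 109 - 88 = \left(- \frac{1}{2}\right) 109 - 88 = - \frac{109}{2} - 88 = - \frac{285}{2}$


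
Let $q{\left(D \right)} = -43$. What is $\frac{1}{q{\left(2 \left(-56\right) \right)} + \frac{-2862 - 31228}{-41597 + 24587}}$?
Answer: $- \frac{243}{9962} \approx -0.024393$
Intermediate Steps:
$\frac{1}{q{\left(2 \left(-56\right) \right)} + \frac{-2862 - 31228}{-41597 + 24587}} = \frac{1}{-43 + \frac{-2862 - 31228}{-41597 + 24587}} = \frac{1}{-43 - \frac{34090}{-17010}} = \frac{1}{-43 - - \frac{487}{243}} = \frac{1}{-43 + \frac{487}{243}} = \frac{1}{- \frac{9962}{243}} = - \frac{243}{9962}$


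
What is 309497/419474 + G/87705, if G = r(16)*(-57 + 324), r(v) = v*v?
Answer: 18605440411/12263322390 ≈ 1.5172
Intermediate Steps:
r(v) = v²
G = 68352 (G = 16²*(-57 + 324) = 256*267 = 68352)
309497/419474 + G/87705 = 309497/419474 + 68352/87705 = 309497*(1/419474) + 68352*(1/87705) = 309497/419474 + 22784/29235 = 18605440411/12263322390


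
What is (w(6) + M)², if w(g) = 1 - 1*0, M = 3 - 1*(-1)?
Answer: 25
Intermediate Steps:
M = 4 (M = 3 + 1 = 4)
w(g) = 1 (w(g) = 1 + 0 = 1)
(w(6) + M)² = (1 + 4)² = 5² = 25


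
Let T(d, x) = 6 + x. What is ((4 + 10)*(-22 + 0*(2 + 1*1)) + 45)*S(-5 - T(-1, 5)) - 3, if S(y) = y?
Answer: 4205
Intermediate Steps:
((4 + 10)*(-22 + 0*(2 + 1*1)) + 45)*S(-5 - T(-1, 5)) - 3 = ((4 + 10)*(-22 + 0*(2 + 1*1)) + 45)*(-5 - (6 + 5)) - 3 = (14*(-22 + 0*(2 + 1)) + 45)*(-5 - 1*11) - 3 = (14*(-22 + 0*3) + 45)*(-5 - 11) - 3 = (14*(-22 + 0) + 45)*(-16) - 3 = (14*(-22) + 45)*(-16) - 3 = (-308 + 45)*(-16) - 3 = -263*(-16) - 3 = 4208 - 3 = 4205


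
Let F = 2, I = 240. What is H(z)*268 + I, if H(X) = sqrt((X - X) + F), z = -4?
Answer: 240 + 268*sqrt(2) ≈ 619.01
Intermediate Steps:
H(X) = sqrt(2) (H(X) = sqrt((X - X) + 2) = sqrt(0 + 2) = sqrt(2))
H(z)*268 + I = sqrt(2)*268 + 240 = 268*sqrt(2) + 240 = 240 + 268*sqrt(2)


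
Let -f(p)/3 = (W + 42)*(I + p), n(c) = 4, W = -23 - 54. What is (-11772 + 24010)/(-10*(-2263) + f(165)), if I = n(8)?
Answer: 12238/40375 ≈ 0.30311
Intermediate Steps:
W = -77
I = 4
f(p) = 420 + 105*p (f(p) = -3*(-77 + 42)*(4 + p) = -(-105)*(4 + p) = -3*(-140 - 35*p) = 420 + 105*p)
(-11772 + 24010)/(-10*(-2263) + f(165)) = (-11772 + 24010)/(-10*(-2263) + (420 + 105*165)) = 12238/(22630 + (420 + 17325)) = 12238/(22630 + 17745) = 12238/40375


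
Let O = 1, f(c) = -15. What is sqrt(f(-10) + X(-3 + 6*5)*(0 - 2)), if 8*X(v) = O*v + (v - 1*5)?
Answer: I*sqrt(109)/2 ≈ 5.2202*I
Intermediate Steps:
X(v) = -5/8 + v/4 (X(v) = (1*v + (v - 1*5))/8 = (v + (v - 5))/8 = (v + (-5 + v))/8 = (-5 + 2*v)/8 = -5/8 + v/4)
sqrt(f(-10) + X(-3 + 6*5)*(0 - 2)) = sqrt(-15 + (-5/8 + (-3 + 6*5)/4)*(0 - 2)) = sqrt(-15 + (-5/8 + (-3 + 30)/4)*(-2)) = sqrt(-15 + (-5/8 + (1/4)*27)*(-2)) = sqrt(-15 + (-5/8 + 27/4)*(-2)) = sqrt(-15 + (49/8)*(-2)) = sqrt(-15 - 49/4) = sqrt(-109/4) = I*sqrt(109)/2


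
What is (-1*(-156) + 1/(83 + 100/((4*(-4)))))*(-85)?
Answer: -4071160/307 ≈ -13261.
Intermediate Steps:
(-1*(-156) + 1/(83 + 100/((4*(-4)))))*(-85) = (156 + 1/(83 + 100/(-16)))*(-85) = (156 + 1/(83 + 100*(-1/16)))*(-85) = (156 + 1/(83 - 25/4))*(-85) = (156 + 1/(307/4))*(-85) = (156 + 4/307)*(-85) = (47896/307)*(-85) = -4071160/307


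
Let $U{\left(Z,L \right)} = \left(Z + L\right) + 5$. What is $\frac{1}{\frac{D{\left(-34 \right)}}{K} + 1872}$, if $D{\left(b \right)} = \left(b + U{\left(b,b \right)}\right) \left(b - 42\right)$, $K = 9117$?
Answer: $\frac{9117}{17074396} \approx 0.00053396$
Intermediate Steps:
$U{\left(Z,L \right)} = 5 + L + Z$ ($U{\left(Z,L \right)} = \left(L + Z\right) + 5 = 5 + L + Z$)
$D{\left(b \right)} = \left(-42 + b\right) \left(5 + 3 b\right)$ ($D{\left(b \right)} = \left(b + \left(5 + b + b\right)\right) \left(b - 42\right) = \left(b + \left(5 + 2 b\right)\right) \left(-42 + b\right) = \left(5 + 3 b\right) \left(-42 + b\right) = \left(-42 + b\right) \left(5 + 3 b\right)$)
$\frac{1}{\frac{D{\left(-34 \right)}}{K} + 1872} = \frac{1}{\frac{-210 - -4114 + 3 \left(-34\right)^{2}}{9117} + 1872} = \frac{1}{\left(-210 + 4114 + 3 \cdot 1156\right) \frac{1}{9117} + 1872} = \frac{1}{\left(-210 + 4114 + 3468\right) \frac{1}{9117} + 1872} = \frac{1}{7372 \cdot \frac{1}{9117} + 1872} = \frac{1}{\frac{7372}{9117} + 1872} = \frac{1}{\frac{17074396}{9117}} = \frac{9117}{17074396}$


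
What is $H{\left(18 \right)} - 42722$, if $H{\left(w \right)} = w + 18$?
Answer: $-42686$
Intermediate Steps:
$H{\left(w \right)} = 18 + w$
$H{\left(18 \right)} - 42722 = \left(18 + 18\right) - 42722 = 36 - 42722 = -42686$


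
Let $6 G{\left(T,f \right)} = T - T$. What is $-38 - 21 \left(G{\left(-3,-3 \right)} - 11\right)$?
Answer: $193$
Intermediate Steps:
$G{\left(T,f \right)} = 0$ ($G{\left(T,f \right)} = \frac{T - T}{6} = \frac{1}{6} \cdot 0 = 0$)
$-38 - 21 \left(G{\left(-3,-3 \right)} - 11\right) = -38 - 21 \left(0 - 11\right) = -38 - -231 = -38 + 231 = 193$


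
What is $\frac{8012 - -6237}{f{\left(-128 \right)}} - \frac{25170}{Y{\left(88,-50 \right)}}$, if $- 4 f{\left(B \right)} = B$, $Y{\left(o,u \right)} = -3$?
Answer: $\frac{282729}{32} \approx 8835.3$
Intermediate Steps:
$f{\left(B \right)} = - \frac{B}{4}$
$\frac{8012 - -6237}{f{\left(-128 \right)}} - \frac{25170}{Y{\left(88,-50 \right)}} = \frac{8012 - -6237}{\left(- \frac{1}{4}\right) \left(-128\right)} - \frac{25170}{-3} = \frac{8012 + 6237}{32} - -8390 = 14249 \cdot \frac{1}{32} + 8390 = \frac{14249}{32} + 8390 = \frac{282729}{32}$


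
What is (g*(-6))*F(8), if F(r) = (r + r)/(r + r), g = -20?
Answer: 120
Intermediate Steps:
F(r) = 1 (F(r) = (2*r)/((2*r)) = (2*r)*(1/(2*r)) = 1)
(g*(-6))*F(8) = -20*(-6)*1 = 120*1 = 120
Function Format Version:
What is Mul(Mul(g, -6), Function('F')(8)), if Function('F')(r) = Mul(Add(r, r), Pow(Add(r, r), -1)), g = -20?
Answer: 120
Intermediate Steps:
Function('F')(r) = 1 (Function('F')(r) = Mul(Mul(2, r), Pow(Mul(2, r), -1)) = Mul(Mul(2, r), Mul(Rational(1, 2), Pow(r, -1))) = 1)
Mul(Mul(g, -6), Function('F')(8)) = Mul(Mul(-20, -6), 1) = Mul(120, 1) = 120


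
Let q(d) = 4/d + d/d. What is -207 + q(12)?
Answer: -617/3 ≈ -205.67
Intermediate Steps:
q(d) = 1 + 4/d (q(d) = 4/d + 1 = 1 + 4/d)
-207 + q(12) = -207 + (4 + 12)/12 = -207 + (1/12)*16 = -207 + 4/3 = -617/3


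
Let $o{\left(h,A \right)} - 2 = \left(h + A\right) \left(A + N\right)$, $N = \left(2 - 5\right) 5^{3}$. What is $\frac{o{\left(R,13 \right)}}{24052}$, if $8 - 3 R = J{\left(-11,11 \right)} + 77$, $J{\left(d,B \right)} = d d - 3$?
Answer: $\frac{26791}{36078} \approx 0.74259$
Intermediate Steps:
$J{\left(d,B \right)} = -3 + d^{2}$ ($J{\left(d,B \right)} = d^{2} - 3 = -3 + d^{2}$)
$N = -375$ ($N = \left(-3\right) 125 = -375$)
$R = - \frac{187}{3}$ ($R = \frac{8}{3} - \frac{\left(-3 + \left(-11\right)^{2}\right) + 77}{3} = \frac{8}{3} - \frac{\left(-3 + 121\right) + 77}{3} = \frac{8}{3} - \frac{118 + 77}{3} = \frac{8}{3} - 65 = - \frac{187}{3} \approx -62.333$)
$o{\left(h,A \right)} = 2 + \left(-375 + A\right) \left(A + h\right)$ ($o{\left(h,A \right)} = 2 + \left(h + A\right) \left(A - 375\right) = 2 + \left(A + h\right) \left(-375 + A\right) = 2 + \left(-375 + A\right) \left(A + h\right)$)
$\frac{o{\left(R,13 \right)}}{24052} = \frac{2 + 13^{2} - 4875 - -23375 + 13 \left(- \frac{187}{3}\right)}{24052} = \left(2 + 169 - 4875 + 23375 - \frac{2431}{3}\right) \frac{1}{24052} = \frac{53582}{3} \cdot \frac{1}{24052} = \frac{26791}{36078}$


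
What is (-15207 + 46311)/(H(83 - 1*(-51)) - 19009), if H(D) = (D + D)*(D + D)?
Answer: 10368/17605 ≈ 0.58892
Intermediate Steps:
H(D) = 4*D² (H(D) = (2*D)*(2*D) = 4*D²)
(-15207 + 46311)/(H(83 - 1*(-51)) - 19009) = (-15207 + 46311)/(4*(83 - 1*(-51))² - 19009) = 31104/(4*(83 + 51)² - 19009) = 31104/(4*134² - 19009) = 31104/(4*17956 - 19009) = 31104/(71824 - 19009) = 31104/52815 = 31104*(1/52815) = 10368/17605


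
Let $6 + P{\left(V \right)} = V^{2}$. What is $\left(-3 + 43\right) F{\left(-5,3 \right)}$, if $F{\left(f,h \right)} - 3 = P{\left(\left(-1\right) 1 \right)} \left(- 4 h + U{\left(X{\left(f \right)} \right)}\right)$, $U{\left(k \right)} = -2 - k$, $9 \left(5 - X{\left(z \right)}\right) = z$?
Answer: $\frac{36280}{9} \approx 4031.1$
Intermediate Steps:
$X{\left(z \right)} = 5 - \frac{z}{9}$
$P{\left(V \right)} = -6 + V^{2}$
$F{\left(f,h \right)} = 38 + 20 h - \frac{5 f}{9}$ ($F{\left(f,h \right)} = 3 + \left(-6 + \left(\left(-1\right) 1\right)^{2}\right) \left(- 4 h - \left(7 - \frac{f}{9}\right)\right) = 3 + \left(-6 + \left(-1\right)^{2}\right) \left(- 4 h + \left(-2 + \left(-5 + \frac{f}{9}\right)\right)\right) = 3 + \left(-6 + 1\right) \left(- 4 h + \left(-7 + \frac{f}{9}\right)\right) = 3 - 5 \left(-7 - 4 h + \frac{f}{9}\right) = 3 + \left(35 + 20 h - \frac{5 f}{9}\right) = 38 + 20 h - \frac{5 f}{9}$)
$\left(-3 + 43\right) F{\left(-5,3 \right)} = \left(-3 + 43\right) \left(38 + 20 \cdot 3 - - \frac{25}{9}\right) = 40 \left(38 + 60 + \frac{25}{9}\right) = 40 \cdot \frac{907}{9} = \frac{36280}{9}$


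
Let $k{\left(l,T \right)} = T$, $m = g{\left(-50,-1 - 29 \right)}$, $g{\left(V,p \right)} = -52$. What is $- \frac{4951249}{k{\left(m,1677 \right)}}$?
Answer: $- \frac{4951249}{1677} \approx -2952.4$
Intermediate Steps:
$m = -52$
$- \frac{4951249}{k{\left(m,1677 \right)}} = - \frac{4951249}{1677}$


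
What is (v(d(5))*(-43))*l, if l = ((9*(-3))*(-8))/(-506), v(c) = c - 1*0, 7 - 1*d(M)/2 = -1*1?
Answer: 74304/253 ≈ 293.69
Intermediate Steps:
d(M) = 16 (d(M) = 14 - (-2) = 14 - 2*(-1) = 14 + 2 = 16)
v(c) = c (v(c) = c + 0 = c)
l = -108/253 (l = -27*(-8)*(-1/506) = 216*(-1/506) = -108/253 ≈ -0.42688)
(v(d(5))*(-43))*l = (16*(-43))*(-108/253) = -688*(-108/253) = 74304/253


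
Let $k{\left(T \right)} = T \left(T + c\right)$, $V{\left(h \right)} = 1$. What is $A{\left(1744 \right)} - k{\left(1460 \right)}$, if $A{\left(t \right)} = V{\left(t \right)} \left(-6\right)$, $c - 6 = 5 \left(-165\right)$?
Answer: $-935866$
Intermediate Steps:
$c = -819$ ($c = 6 + 5 \left(-165\right) = 6 - 825 = -819$)
$k{\left(T \right)} = T \left(-819 + T\right)$ ($k{\left(T \right)} = T \left(T - 819\right) = T \left(-819 + T\right)$)
$A{\left(t \right)} = -6$ ($A{\left(t \right)} = 1 \left(-6\right) = -6$)
$A{\left(1744 \right)} - k{\left(1460 \right)} = -6 - 1460 \left(-819 + 1460\right) = -6 - 1460 \cdot 641 = -6 - 935860 = -935866$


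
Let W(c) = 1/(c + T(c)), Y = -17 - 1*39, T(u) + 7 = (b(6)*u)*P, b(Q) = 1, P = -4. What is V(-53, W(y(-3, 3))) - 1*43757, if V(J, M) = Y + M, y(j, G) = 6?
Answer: -1095326/25 ≈ -43813.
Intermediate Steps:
T(u) = -7 - 4*u (T(u) = -7 + (1*u)*(-4) = -7 + u*(-4) = -7 - 4*u)
Y = -56 (Y = -17 - 39 = -56)
W(c) = 1/(-7 - 3*c) (W(c) = 1/(c + (-7 - 4*c)) = 1/(-7 - 3*c))
V(J, M) = -56 + M
V(-53, W(y(-3, 3))) - 1*43757 = (-56 - 1/(7 + 3*6)) - 1*43757 = (-56 - 1/(7 + 18)) - 43757 = (-56 - 1/25) - 43757 = -1401/25 - 43757 = -1095326/25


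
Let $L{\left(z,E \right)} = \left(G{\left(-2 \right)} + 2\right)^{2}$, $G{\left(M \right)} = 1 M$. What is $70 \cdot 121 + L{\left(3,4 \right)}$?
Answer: $8470$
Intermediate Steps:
$G{\left(M \right)} = M$
$L{\left(z,E \right)} = 0$ ($L{\left(z,E \right)} = \left(-2 + 2\right)^{2} = 0^{2} = 0$)
$70 \cdot 121 + L{\left(3,4 \right)} = 70 \cdot 121 + 0 = 8470 + 0 = 8470$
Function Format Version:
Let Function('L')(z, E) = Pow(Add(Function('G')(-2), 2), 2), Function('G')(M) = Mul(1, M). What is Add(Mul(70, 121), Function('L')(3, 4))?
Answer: 8470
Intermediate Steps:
Function('G')(M) = M
Function('L')(z, E) = 0 (Function('L')(z, E) = Pow(Add(-2, 2), 2) = Pow(0, 2) = 0)
Add(Mul(70, 121), Function('L')(3, 4)) = Add(Mul(70, 121), 0) = Add(8470, 0) = 8470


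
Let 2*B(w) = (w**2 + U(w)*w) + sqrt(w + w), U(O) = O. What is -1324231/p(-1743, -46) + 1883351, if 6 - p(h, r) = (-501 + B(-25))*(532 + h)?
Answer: 17002331456989207/9027744165 + 1603643741*I*sqrt(2)/9027744165 ≈ 1.8833e+6 + 0.25121*I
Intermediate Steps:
B(w) = w**2 + sqrt(2)*sqrt(w)/2 (B(w) = ((w**2 + w*w) + sqrt(w + w))/2 = ((w**2 + w**2) + sqrt(2*w))/2 = (2*w**2 + sqrt(2)*sqrt(w))/2 = w**2 + sqrt(2)*sqrt(w)/2)
p(h, r) = 6 - (124 + 5*I*sqrt(2)/2)*(532 + h) (p(h, r) = 6 - (-501 + ((-25)**2 + sqrt(2)*sqrt(-25)/2))*(532 + h) = 6 - (-501 + (625 + sqrt(2)*(5*I)/2))*(532 + h) = 6 - (-501 + (625 + 5*I*sqrt(2)/2))*(532 + h) = 6 - (124 + 5*I*sqrt(2)/2)*(532 + h))
-1324231/p(-1743, -46) + 1883351 = -1324231/(-65962 + 501*(-1743) - 1330*I*sqrt(2) - 5/2*(-1743)*(250 + I*sqrt(2))) + 1883351 = -1324231/(-65962 - 873243 - 1330*I*sqrt(2) + (1089375 + 8715*I*sqrt(2)/2)) + 1883351 = -1324231/(150170 + 6055*I*sqrt(2)/2) + 1883351 = 1883351 - 1324231/(150170 + 6055*I*sqrt(2)/2)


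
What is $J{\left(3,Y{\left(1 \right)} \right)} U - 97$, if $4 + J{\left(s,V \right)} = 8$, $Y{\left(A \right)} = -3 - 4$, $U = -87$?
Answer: $-445$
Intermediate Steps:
$Y{\left(A \right)} = -7$ ($Y{\left(A \right)} = -3 - 4 = -7$)
$J{\left(s,V \right)} = 4$ ($J{\left(s,V \right)} = -4 + 8 = 4$)
$J{\left(3,Y{\left(1 \right)} \right)} U - 97 = 4 \left(-87\right) - 97 = -348 - 97 = -445$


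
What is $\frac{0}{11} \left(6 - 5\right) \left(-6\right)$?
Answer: $0$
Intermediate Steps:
$\frac{0}{11} \left(6 - 5\right) \left(-6\right) = 0 \cdot \frac{1}{11} \cdot 1 \left(-6\right) = 0 \cdot 1 \left(-6\right) = 0 \left(-6\right) = 0$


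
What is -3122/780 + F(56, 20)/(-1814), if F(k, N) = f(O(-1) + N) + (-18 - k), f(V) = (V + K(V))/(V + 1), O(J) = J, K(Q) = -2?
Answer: -5606251/1414920 ≈ -3.9622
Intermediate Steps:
f(V) = (-2 + V)/(1 + V) (f(V) = (V - 2)/(V + 1) = (-2 + V)/(1 + V))
F(k, N) = -18 - k + (-3 + N)/N (F(k, N) = (-2 + (-1 + N))/(1 + (-1 + N)) + (-18 - k) = (-3 + N)/N + (-18 - k) = -18 - k + (-3 + N)/N)
-3122/780 + F(56, 20)/(-1814) = -3122/780 + (-17 - 1*56 - 3/20)/(-1814) = -3122*1/780 + (-17 - 56 - 3*1/20)*(-1/1814) = -1561/390 + (-17 - 56 - 3/20)*(-1/1814) = -1561/390 - 1463/20*(-1/1814) = -1561/390 + 1463/36280 = -5606251/1414920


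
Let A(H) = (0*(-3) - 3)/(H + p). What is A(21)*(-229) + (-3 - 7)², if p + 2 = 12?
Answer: 3787/31 ≈ 122.16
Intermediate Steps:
p = 10 (p = -2 + 12 = 10)
A(H) = -3/(10 + H) (A(H) = (0*(-3) - 3)/(H + 10) = (0 - 3)/(10 + H) = -3/(10 + H))
A(21)*(-229) + (-3 - 7)² = -3/(10 + 21)*(-229) + (-3 - 7)² = -3/31*(-229) + (-10)² = -3*1/31*(-229) + 100 = -3/31*(-229) + 100 = 687/31 + 100 = 3787/31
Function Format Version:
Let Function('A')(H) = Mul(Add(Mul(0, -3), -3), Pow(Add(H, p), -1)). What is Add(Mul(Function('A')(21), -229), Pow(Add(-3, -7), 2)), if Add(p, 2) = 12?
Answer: Rational(3787, 31) ≈ 122.16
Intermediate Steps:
p = 10 (p = Add(-2, 12) = 10)
Function('A')(H) = Mul(-3, Pow(Add(10, H), -1)) (Function('A')(H) = Mul(Add(Mul(0, -3), -3), Pow(Add(H, 10), -1)) = Mul(Add(0, -3), Pow(Add(10, H), -1)) = Mul(-3, Pow(Add(10, H), -1)))
Add(Mul(Function('A')(21), -229), Pow(Add(-3, -7), 2)) = Add(Mul(Mul(-3, Pow(Add(10, 21), -1)), -229), Pow(Add(-3, -7), 2)) = Add(Mul(Mul(-3, Pow(31, -1)), -229), Pow(-10, 2)) = Add(Mul(Mul(-3, Rational(1, 31)), -229), 100) = Add(Mul(Rational(-3, 31), -229), 100) = Add(Rational(687, 31), 100) = Rational(3787, 31)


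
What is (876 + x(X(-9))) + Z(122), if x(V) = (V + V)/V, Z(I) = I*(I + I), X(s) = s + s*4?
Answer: 30646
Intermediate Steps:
X(s) = 5*s (X(s) = s + 4*s = 5*s)
Z(I) = 2*I**2 (Z(I) = I*(2*I) = 2*I**2)
x(V) = 2 (x(V) = (2*V)/V = 2)
(876 + x(X(-9))) + Z(122) = (876 + 2) + 2*122**2 = 878 + 2*14884 = 878 + 29768 = 30646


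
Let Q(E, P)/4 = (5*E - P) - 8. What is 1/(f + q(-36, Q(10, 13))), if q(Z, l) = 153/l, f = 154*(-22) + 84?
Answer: -116/383111 ≈ -0.00030278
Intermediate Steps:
Q(E, P) = -32 - 4*P + 20*E (Q(E, P) = 4*((5*E - P) - 8) = 4*((-P + 5*E) - 8) = 4*(-8 - P + 5*E) = -32 - 4*P + 20*E)
f = -3304 (f = -3388 + 84 = -3304)
1/(f + q(-36, Q(10, 13))) = 1/(-3304 + 153/(-32 - 4*13 + 20*10)) = 1/(-3304 + 153/(-32 - 52 + 200)) = 1/(-3304 + 153/116) = 1/(-383111/116) = -116/383111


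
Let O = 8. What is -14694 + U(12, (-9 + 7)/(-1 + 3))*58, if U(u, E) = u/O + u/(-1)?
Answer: -15303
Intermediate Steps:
U(u, E) = -7*u/8 (U(u, E) = u/8 + u/(-1) = u*(1/8) + u*(-1) = u/8 - u = -7*u/8)
-14694 + U(12, (-9 + 7)/(-1 + 3))*58 = -14694 - 7/8*12*58 = -14694 - 21/2*58 = -14694 - 609 = -15303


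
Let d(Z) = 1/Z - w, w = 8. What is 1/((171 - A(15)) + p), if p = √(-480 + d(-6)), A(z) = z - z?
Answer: 1026/178375 - I*√17574/178375 ≈ 0.0057519 - 0.00074319*I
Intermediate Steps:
d(Z) = -8 + 1/Z (d(Z) = 1/Z - 1*8 = 1/Z - 8 = -8 + 1/Z)
A(z) = 0
p = I*√17574/6 (p = √(-480 + (-8 + 1/(-6))) = √(-480 + (-8 - ⅙)) = √(-480 - 49/6) = √(-2929/6) = I*√17574/6 ≈ 22.094*I)
1/((171 - A(15)) + p) = 1/((171 - 1*0) + I*√17574/6) = 1/((171 + 0) + I*√17574/6) = 1/(171 + I*√17574/6)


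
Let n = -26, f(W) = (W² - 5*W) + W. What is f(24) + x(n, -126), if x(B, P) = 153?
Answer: 633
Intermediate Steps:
f(W) = W² - 4*W
f(24) + x(n, -126) = 24*(-4 + 24) + 153 = 24*20 + 153 = 480 + 153 = 633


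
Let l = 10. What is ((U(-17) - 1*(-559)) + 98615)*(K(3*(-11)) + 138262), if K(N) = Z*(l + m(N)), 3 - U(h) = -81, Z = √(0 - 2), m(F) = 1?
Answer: 13723609596 + 1091838*I*√2 ≈ 1.3724e+10 + 1.5441e+6*I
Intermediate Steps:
Z = I*√2 (Z = √(-2) = I*√2 ≈ 1.4142*I)
U(h) = 84 (U(h) = 3 - 1*(-81) = 3 + 81 = 84)
K(N) = 11*I*√2 (K(N) = (I*√2)*(10 + 1) = (I*√2)*11 = 11*I*√2)
((U(-17) - 1*(-559)) + 98615)*(K(3*(-11)) + 138262) = ((84 - 1*(-559)) + 98615)*(11*I*√2 + 138262) = ((84 + 559) + 98615)*(138262 + 11*I*√2) = (643 + 98615)*(138262 + 11*I*√2) = 99258*(138262 + 11*I*√2) = 13723609596 + 1091838*I*√2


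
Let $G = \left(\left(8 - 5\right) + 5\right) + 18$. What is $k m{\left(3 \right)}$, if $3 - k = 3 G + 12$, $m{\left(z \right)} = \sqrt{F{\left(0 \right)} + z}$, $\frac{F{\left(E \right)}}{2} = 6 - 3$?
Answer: $-261$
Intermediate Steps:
$F{\left(E \right)} = 6$ ($F{\left(E \right)} = 2 \left(6 - 3\right) = 2 \cdot 3 = 6$)
$G = 26$ ($G = \left(3 + 5\right) + 18 = 8 + 18 = 26$)
$m{\left(z \right)} = \sqrt{6 + z}$
$k = -87$ ($k = 3 - \left(3 \cdot 26 + 12\right) = 3 - \left(78 + 12\right) = 3 - 90 = -87$)
$k m{\left(3 \right)} = - 87 \sqrt{6 + 3} = - 87 \sqrt{9} = \left(-87\right) 3 = -261$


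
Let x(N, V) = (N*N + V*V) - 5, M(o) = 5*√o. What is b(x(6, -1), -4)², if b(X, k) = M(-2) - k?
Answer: -34 + 40*I*√2 ≈ -34.0 + 56.569*I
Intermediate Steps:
x(N, V) = -5 + N² + V² (x(N, V) = (N² + V²) - 5 = -5 + N² + V²)
b(X, k) = -k + 5*I*√2 (b(X, k) = 5*√(-2) - k = 5*(I*√2) - k = 5*I*√2 - k = -k + 5*I*√2)
b(x(6, -1), -4)² = (-1*(-4) + 5*I*√2)² = (4 + 5*I*√2)²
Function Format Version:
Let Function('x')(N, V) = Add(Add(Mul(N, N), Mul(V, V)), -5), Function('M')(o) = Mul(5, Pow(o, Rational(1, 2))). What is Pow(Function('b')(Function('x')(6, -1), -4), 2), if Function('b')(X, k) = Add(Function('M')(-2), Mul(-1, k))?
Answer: Add(-34, Mul(40, I, Pow(2, Rational(1, 2)))) ≈ Add(-34.000, Mul(56.569, I))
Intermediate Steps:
Function('x')(N, V) = Add(-5, Pow(N, 2), Pow(V, 2)) (Function('x')(N, V) = Add(Add(Pow(N, 2), Pow(V, 2)), -5) = Add(-5, Pow(N, 2), Pow(V, 2)))
Function('b')(X, k) = Add(Mul(-1, k), Mul(5, I, Pow(2, Rational(1, 2)))) (Function('b')(X, k) = Add(Mul(5, Pow(-2, Rational(1, 2))), Mul(-1, k)) = Add(Mul(5, Mul(I, Pow(2, Rational(1, 2)))), Mul(-1, k)) = Add(Mul(5, I, Pow(2, Rational(1, 2))), Mul(-1, k)) = Add(Mul(-1, k), Mul(5, I, Pow(2, Rational(1, 2)))))
Pow(Function('b')(Function('x')(6, -1), -4), 2) = Pow(Add(Mul(-1, -4), Mul(5, I, Pow(2, Rational(1, 2)))), 2) = Pow(Add(4, Mul(5, I, Pow(2, Rational(1, 2)))), 2)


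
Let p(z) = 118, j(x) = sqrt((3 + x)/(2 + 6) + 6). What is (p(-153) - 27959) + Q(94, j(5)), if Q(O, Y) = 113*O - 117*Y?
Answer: -17219 - 117*sqrt(7) ≈ -17529.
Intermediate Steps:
j(x) = sqrt(51/8 + x/8) (j(x) = sqrt((3 + x)/8 + 6) = sqrt((3 + x)*(1/8) + 6) = sqrt((3/8 + x/8) + 6) = sqrt(51/8 + x/8))
Q(O, Y) = -117*Y + 113*O
(p(-153) - 27959) + Q(94, j(5)) = (118 - 27959) + (-117*sqrt(102 + 2*5)/4 + 113*94) = -27841 + (-117*sqrt(102 + 10)/4 + 10622) = -27841 + (-117*sqrt(112)/4 + 10622) = -27841 + (-117*4*sqrt(7)/4 + 10622) = -27841 + (-117*sqrt(7) + 10622) = -27841 + (10622 - 117*sqrt(7)) = -17219 - 117*sqrt(7)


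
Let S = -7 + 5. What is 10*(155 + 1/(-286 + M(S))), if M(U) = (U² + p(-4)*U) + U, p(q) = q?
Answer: 213895/138 ≈ 1550.0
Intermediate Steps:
S = -2
M(U) = U² - 3*U (M(U) = (U² - 4*U) + U = U² - 3*U)
10*(155 + 1/(-286 + M(S))) = 10*(155 + 1/(-286 - 2*(-3 - 2))) = 10*(155 + 1/(-286 - 2*(-5))) = 10*(155 + 1/(-286 + 10)) = 10*(155 + 1/(-276)) = 10*(155 - 1/276) = 10*(42779/276) = 213895/138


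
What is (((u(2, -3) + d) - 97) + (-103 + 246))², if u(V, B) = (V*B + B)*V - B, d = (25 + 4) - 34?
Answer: 676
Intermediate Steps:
d = -5 (d = 29 - 34 = -5)
u(V, B) = -B + V*(B + B*V) (u(V, B) = (B*V + B)*V - B = (B + B*V)*V - B = V*(B + B*V) - B = -B + V*(B + B*V))
(((u(2, -3) + d) - 97) + (-103 + 246))² = (((-3*(-1 + 2 + 2²) - 5) - 97) + (-103 + 246))² = (((-3*(-1 + 2 + 4) - 5) - 97) + 143)² = (((-3*5 - 5) - 97) + 143)² = (((-15 - 5) - 97) + 143)² = ((-20 - 97) + 143)² = (-117 + 143)² = 26² = 676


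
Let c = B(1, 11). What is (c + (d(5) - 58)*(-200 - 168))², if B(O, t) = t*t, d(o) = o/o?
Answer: 445083409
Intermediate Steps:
d(o) = 1
B(O, t) = t²
c = 121 (c = 11² = 121)
(c + (d(5) - 58)*(-200 - 168))² = (121 + (1 - 58)*(-200 - 168))² = (121 - 57*(-368))² = (121 + 20976)² = 21097² = 445083409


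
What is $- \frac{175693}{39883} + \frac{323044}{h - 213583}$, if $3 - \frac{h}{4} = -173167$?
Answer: $- \frac{71290025369}{19107825651} \approx -3.7309$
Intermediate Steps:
$h = 692680$ ($h = 12 - -692668 = 12 + 692668 = 692680$)
$- \frac{175693}{39883} + \frac{323044}{h - 213583} = - \frac{175693}{39883} + \frac{323044}{692680 - 213583} = \left(-175693\right) \frac{1}{39883} + \frac{323044}{479097} = - \frac{175693}{39883} + 323044 \cdot \frac{1}{479097} = - \frac{175693}{39883} + \frac{323044}{479097} = - \frac{71290025369}{19107825651}$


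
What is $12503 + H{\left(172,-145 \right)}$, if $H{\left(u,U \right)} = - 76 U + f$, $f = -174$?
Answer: $23349$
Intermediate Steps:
$H{\left(u,U \right)} = -174 - 76 U$ ($H{\left(u,U \right)} = - 76 U - 174 = -174 - 76 U$)
$12503 + H{\left(172,-145 \right)} = 12503 - -10846 = 12503 + \left(-174 + 11020\right) = 12503 + 10846 = 23349$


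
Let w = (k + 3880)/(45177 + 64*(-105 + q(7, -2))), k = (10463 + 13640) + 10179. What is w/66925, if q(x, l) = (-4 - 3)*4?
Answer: 38162/2453805125 ≈ 1.5552e-5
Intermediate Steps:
k = 34282 (k = 24103 + 10179 = 34282)
q(x, l) = -28 (q(x, l) = -7*4 = -28)
w = 38162/36665 (w = (34282 + 3880)/(45177 + 64*(-105 - 28)) = 38162/(45177 + 64*(-133)) = 38162/(45177 - 8512) = 38162/36665 ≈ 1.0408)
w/66925 = (38162/36665)/66925 = (38162/36665)*(1/66925) = 38162/2453805125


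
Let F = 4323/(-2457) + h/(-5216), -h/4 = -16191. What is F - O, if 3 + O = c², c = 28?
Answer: -849228749/1067976 ≈ -795.18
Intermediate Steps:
h = 64764 (h = -4*(-16191) = 64764)
F = -15139493/1067976 (F = 4323/(-2457) + 64764/(-5216) = 4323*(-1/2457) + 64764*(-1/5216) = -1441/819 - 16191/1304 = -15139493/1067976 ≈ -14.176)
O = 781 (O = -3 + 28² = -3 + 784 = 781)
F - O = -15139493/1067976 - 1*781 = -15139493/1067976 - 781 = -849228749/1067976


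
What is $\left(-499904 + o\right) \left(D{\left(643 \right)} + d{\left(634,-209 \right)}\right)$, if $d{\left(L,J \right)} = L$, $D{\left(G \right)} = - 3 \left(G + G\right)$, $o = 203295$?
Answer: $956267416$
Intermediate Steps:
$D{\left(G \right)} = - 6 G$ ($D{\left(G \right)} = - 3 \cdot 2 G = - 6 G$)
$\left(-499904 + o\right) \left(D{\left(643 \right)} + d{\left(634,-209 \right)}\right) = \left(-499904 + 203295\right) \left(\left(-6\right) 643 + 634\right) = - 296609 \left(-3858 + 634\right) = \left(-296609\right) \left(-3224\right) = 956267416$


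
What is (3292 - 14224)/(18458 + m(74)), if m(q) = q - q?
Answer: -5466/9229 ≈ -0.59226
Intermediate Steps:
m(q) = 0
(3292 - 14224)/(18458 + m(74)) = (3292 - 14224)/(18458 + 0) = -10932/18458 = -10932*1/18458 = -5466/9229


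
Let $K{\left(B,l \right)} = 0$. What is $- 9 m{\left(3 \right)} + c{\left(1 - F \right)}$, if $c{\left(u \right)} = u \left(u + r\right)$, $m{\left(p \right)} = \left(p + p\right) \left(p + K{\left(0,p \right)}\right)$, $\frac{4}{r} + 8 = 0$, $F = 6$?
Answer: $- \frac{269}{2} \approx -134.5$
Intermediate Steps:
$r = - \frac{1}{2}$ ($r = \frac{4}{-8 + 0} = \frac{4}{-8} = 4 \left(- \frac{1}{8}\right) = - \frac{1}{2} \approx -0.5$)
$m{\left(p \right)} = 2 p^{2}$ ($m{\left(p \right)} = \left(p + p\right) \left(p + 0\right) = 2 p p = 2 p^{2}$)
$c{\left(u \right)} = u \left(- \frac{1}{2} + u\right)$ ($c{\left(u \right)} = u \left(u - \frac{1}{2}\right) = u \left(- \frac{1}{2} + u\right)$)
$- 9 m{\left(3 \right)} + c{\left(1 - F \right)} = - 9 \cdot 2 \cdot 3^{2} + \left(1 - 6\right) \left(- \frac{1}{2} + \left(1 - 6\right)\right) = - 9 \cdot 2 \cdot 9 + \left(1 - 6\right) \left(- \frac{1}{2} + \left(1 - 6\right)\right) = \left(-9\right) 18 - 5 \left(- \frac{1}{2} - 5\right) = -162 - - \frac{55}{2} = -162 + \frac{55}{2} = - \frac{269}{2}$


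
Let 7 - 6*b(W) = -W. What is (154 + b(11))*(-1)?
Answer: -157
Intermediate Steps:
b(W) = 7/6 + W/6 (b(W) = 7/6 - (-1)*W/6 = 7/6 + W/6)
(154 + b(11))*(-1) = (154 + (7/6 + (1/6)*11))*(-1) = (154 + (7/6 + 11/6))*(-1) = (154 + 3)*(-1) = 157*(-1) = -157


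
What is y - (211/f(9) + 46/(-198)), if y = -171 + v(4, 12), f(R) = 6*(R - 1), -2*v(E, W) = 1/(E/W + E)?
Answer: -3609343/20592 ≈ -175.28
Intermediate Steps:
v(E, W) = -1/(2*(E + E/W)) (v(E, W) = -1/(2*(E/W + E)) = -1/(2*(E + E/W)))
f(R) = -6 + 6*R (f(R) = 6*(-1 + R) = -6 + 6*R)
y = -4449/26 (y = -171 - ½*12/(4*(1 + 12)) = -171 - ½*12*¼/13 = -171 - ½*12*¼*1/13 = -171 - 3/26 = -4449/26 ≈ -171.12)
y - (211/f(9) + 46/(-198)) = -4449/26 - (211/(-6 + 6*9) + 46/(-198)) = -4449/26 - (211/(-6 + 54) + 46*(-1/198)) = -4449/26 - (211/48 - 23/99) = -4449/26 - 1*6595/1584 = -4449/26 - 6595/1584 = -3609343/20592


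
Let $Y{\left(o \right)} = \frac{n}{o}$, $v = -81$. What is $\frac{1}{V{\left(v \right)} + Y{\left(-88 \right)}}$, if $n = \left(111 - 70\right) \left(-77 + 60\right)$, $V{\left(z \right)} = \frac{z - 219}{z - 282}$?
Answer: $\frac{968}{8467} \approx 0.11433$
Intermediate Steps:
$V{\left(z \right)} = \frac{-219 + z}{-282 + z}$
$n = -697$ ($n = 41 \left(-17\right) = -697$)
$Y{\left(o \right)} = - \frac{697}{o}$
$\frac{1}{V{\left(v \right)} + Y{\left(-88 \right)}} = \frac{1}{\frac{-219 - 81}{-282 - 81} - \frac{697}{-88}} = \frac{1}{\frac{1}{-363} \left(-300\right) - - \frac{697}{88}} = \frac{1}{\left(- \frac{1}{363}\right) \left(-300\right) + \frac{697}{88}} = \frac{1}{\frac{100}{121} + \frac{697}{88}} = \frac{1}{\frac{8467}{968}} = \frac{968}{8467}$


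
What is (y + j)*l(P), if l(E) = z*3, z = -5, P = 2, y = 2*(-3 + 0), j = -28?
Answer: 510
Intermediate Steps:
y = -6 (y = 2*(-3) = -6)
l(E) = -15 (l(E) = -5*3 = -15)
(y + j)*l(P) = (-6 - 28)*(-15) = -34*(-15) = 510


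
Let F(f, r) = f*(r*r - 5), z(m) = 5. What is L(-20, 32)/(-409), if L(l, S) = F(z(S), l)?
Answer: -1975/409 ≈ -4.8288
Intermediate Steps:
F(f, r) = f*(-5 + r²) (F(f, r) = f*(r² - 5) = f*(-5 + r²))
L(l, S) = -25 + 5*l² (L(l, S) = 5*(-5 + l²) = -25 + 5*l²)
L(-20, 32)/(-409) = (-25 + 5*(-20)²)/(-409) = (-25 + 5*400)*(-1/409) = (-25 + 2000)*(-1/409) = 1975*(-1/409) = -1975/409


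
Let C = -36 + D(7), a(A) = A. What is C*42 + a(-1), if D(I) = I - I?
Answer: -1513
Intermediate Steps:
D(I) = 0
C = -36 (C = -36 + 0 = -36)
C*42 + a(-1) = -36*42 - 1 = -1512 - 1 = -1513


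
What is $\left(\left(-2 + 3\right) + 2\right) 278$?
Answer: $834$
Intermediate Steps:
$\left(\left(-2 + 3\right) + 2\right) 278 = \left(1 + 2\right) 278 = 3 \cdot 278 = 834$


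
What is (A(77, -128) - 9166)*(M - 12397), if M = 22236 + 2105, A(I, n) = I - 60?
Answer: -109275656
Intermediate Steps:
A(I, n) = -60 + I
M = 24341
(A(77, -128) - 9166)*(M - 12397) = ((-60 + 77) - 9166)*(24341 - 12397) = (17 - 9166)*11944 = -9149*11944 = -109275656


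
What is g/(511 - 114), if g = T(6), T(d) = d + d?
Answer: 12/397 ≈ 0.030227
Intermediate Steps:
T(d) = 2*d
g = 12 (g = 2*6 = 12)
g/(511 - 114) = 12/(511 - 114) = 12/397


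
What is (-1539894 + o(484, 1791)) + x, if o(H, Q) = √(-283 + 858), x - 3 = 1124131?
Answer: -415760 + 5*√23 ≈ -4.1574e+5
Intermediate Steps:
x = 1124134 (x = 3 + 1124131 = 1124134)
o(H, Q) = 5*√23 (o(H, Q) = √575 = 5*√23)
(-1539894 + o(484, 1791)) + x = (-1539894 + 5*√23) + 1124134 = -415760 + 5*√23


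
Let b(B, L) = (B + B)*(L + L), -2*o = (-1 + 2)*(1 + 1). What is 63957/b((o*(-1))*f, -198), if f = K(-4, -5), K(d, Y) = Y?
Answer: 21319/1320 ≈ 16.151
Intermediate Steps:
f = -5
o = -1 (o = -(-1 + 2)*(1 + 1)/2 = -2/2 = -½*2 = -1)
b(B, L) = 4*B*L (b(B, L) = (2*B)*(2*L) = 4*B*L)
63957/b((o*(-1))*f, -198) = 63957/((4*(-1*(-1)*(-5))*(-198))) = 63957/((4*(1*(-5))*(-198))) = 63957/((4*(-5)*(-198))) = 63957/3960 = 63957*(1/3960) = 21319/1320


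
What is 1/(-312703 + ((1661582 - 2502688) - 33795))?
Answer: -1/1187604 ≈ -8.4203e-7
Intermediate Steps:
1/(-312703 + ((1661582 - 2502688) - 33795)) = 1/(-312703 + (-841106 - 33795)) = 1/(-312703 - 874901) = 1/(-1187604) = -1/1187604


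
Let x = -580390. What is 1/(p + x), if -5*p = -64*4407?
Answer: -5/2619902 ≈ -1.9085e-6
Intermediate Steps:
p = 282048/5 (p = -(-64)*4407/5 = -1/5*(-282048) = 282048/5 ≈ 56410.)
1/(p + x) = 1/(282048/5 - 580390) = 1/(-2619902/5) = -5/2619902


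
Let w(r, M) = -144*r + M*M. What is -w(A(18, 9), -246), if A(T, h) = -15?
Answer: -62676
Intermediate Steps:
w(r, M) = M² - 144*r (w(r, M) = -144*r + M² = M² - 144*r)
-w(A(18, 9), -246) = -((-246)² - 144*(-15)) = -(60516 + 2160) = -1*62676 = -62676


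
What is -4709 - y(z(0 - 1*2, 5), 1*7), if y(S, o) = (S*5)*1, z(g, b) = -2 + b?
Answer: -4724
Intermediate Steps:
y(S, o) = 5*S (y(S, o) = (5*S)*1 = 5*S)
-4709 - y(z(0 - 1*2, 5), 1*7) = -4709 - 5*(-2 + 5) = -4709 - 5*3 = -4709 - 1*15 = -4709 - 15 = -4724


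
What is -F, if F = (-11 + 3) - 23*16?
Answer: 376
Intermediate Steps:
F = -376 (F = -8 - 368 = -376)
-F = -1*(-376) = 376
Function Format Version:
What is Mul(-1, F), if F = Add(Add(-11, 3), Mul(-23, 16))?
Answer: 376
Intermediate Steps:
F = -376 (F = Add(-8, -368) = -376)
Mul(-1, F) = Mul(-1, -376) = 376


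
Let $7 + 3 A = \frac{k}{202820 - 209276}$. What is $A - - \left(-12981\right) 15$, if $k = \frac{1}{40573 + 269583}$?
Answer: $- \frac{1169686767228673}{6007101408} \approx -1.9472 \cdot 10^{5}$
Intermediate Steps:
$k = \frac{1}{310156} \approx 3.2242 \cdot 10^{-6}$
$A = - \frac{14016569953}{6007101408}$ ($A = - \frac{7}{3} + \frac{\frac{1}{310156} \frac{1}{202820 - 209276}}{3} = - \frac{7}{3} + \frac{\frac{1}{310156} \frac{1}{-6456}}{3} = - \frac{7}{3} + \frac{\frac{1}{310156} \left(- \frac{1}{6456}\right)}{3} = - \frac{7}{3} + \frac{1}{3} \left(- \frac{1}{2002367136}\right) = - \frac{7}{3} - \frac{1}{6007101408} = - \frac{14016569953}{6007101408} \approx -2.3333$)
$A - - \left(-12981\right) 15 = - \frac{14016569953}{6007101408} - - \left(-12981\right) 15 = - \frac{14016569953}{6007101408} - \left(-1\right) \left(-194715\right) = - \frac{14016569953}{6007101408} - 194715 = - \frac{1169686767228673}{6007101408}$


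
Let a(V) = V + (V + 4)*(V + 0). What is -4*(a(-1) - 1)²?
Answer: -100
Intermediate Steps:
a(V) = V + V*(4 + V) (a(V) = V + (4 + V)*V = V + V*(4 + V))
-4*(a(-1) - 1)² = -4*(-(5 - 1) - 1)² = -4*(-1*4 - 1)² = -4*(-4 - 1)² = -4*(-5)² = -4*25 = -100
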